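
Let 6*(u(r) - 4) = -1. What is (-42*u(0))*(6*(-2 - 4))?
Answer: 5796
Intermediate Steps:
u(r) = 23/6 (u(r) = 4 + (⅙)*(-1) = 4 - ⅙ = 23/6)
(-42*u(0))*(6*(-2 - 4)) = (-42*23/6)*(6*(-2 - 4)) = -966*(-6) = -161*(-36) = 5796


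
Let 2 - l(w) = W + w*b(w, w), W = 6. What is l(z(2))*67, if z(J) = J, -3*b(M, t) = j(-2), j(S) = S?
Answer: -1072/3 ≈ -357.33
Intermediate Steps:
b(M, t) = 2/3 (b(M, t) = -1/3*(-2) = 2/3)
l(w) = -4 - 2*w/3 (l(w) = 2 - (6 + w*(2/3)) = 2 - (6 + 2*w/3) = 2 + (-6 - 2*w/3) = -4 - 2*w/3)
l(z(2))*67 = (-4 - 2/3*2)*67 = (-4 - 4/3)*67 = -16/3*67 = -1072/3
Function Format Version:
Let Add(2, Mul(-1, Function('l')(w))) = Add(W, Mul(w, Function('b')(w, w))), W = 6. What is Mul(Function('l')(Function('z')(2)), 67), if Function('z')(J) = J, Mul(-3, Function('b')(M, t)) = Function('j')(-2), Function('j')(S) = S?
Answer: Rational(-1072, 3) ≈ -357.33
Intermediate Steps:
Function('b')(M, t) = Rational(2, 3) (Function('b')(M, t) = Mul(Rational(-1, 3), -2) = Rational(2, 3))
Function('l')(w) = Add(-4, Mul(Rational(-2, 3), w)) (Function('l')(w) = Add(2, Mul(-1, Add(6, Mul(w, Rational(2, 3))))) = Add(2, Mul(-1, Add(6, Mul(Rational(2, 3), w)))) = Add(2, Add(-6, Mul(Rational(-2, 3), w))) = Add(-4, Mul(Rational(-2, 3), w)))
Mul(Function('l')(Function('z')(2)), 67) = Mul(Add(-4, Mul(Rational(-2, 3), 2)), 67) = Mul(Add(-4, Rational(-4, 3)), 67) = Mul(Rational(-16, 3), 67) = Rational(-1072, 3)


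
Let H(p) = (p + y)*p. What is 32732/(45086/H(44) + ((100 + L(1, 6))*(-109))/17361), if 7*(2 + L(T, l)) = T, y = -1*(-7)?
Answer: 495901779912/295062715 ≈ 1680.7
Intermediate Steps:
y = 7
L(T, l) = -2 + T/7
H(p) = p*(7 + p) (H(p) = (p + 7)*p = (7 + p)*p = p*(7 + p))
32732/(45086/H(44) + ((100 + L(1, 6))*(-109))/17361) = 32732/(45086/((44*(7 + 44))) + ((100 + (-2 + (⅐)*1))*(-109))/17361) = 32732/(45086/((44*51)) + ((100 + (-2 + ⅐))*(-109))*(1/17361)) = 32732/(45086/2244 + ((100 - 13/7)*(-109))*(1/17361)) = 32732/(45086*(1/2244) + ((687/7)*(-109))*(1/17361)) = 32732/(22543/1122 - 74883/7*1/17361) = 32732/(22543/1122 - 24961/40509) = 32732/(295062715/15150366) = 32732*(15150366/295062715) = 495901779912/295062715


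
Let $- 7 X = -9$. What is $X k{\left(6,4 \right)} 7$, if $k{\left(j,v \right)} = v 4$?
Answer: $144$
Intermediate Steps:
$k{\left(j,v \right)} = 4 v$
$X = \frac{9}{7}$ ($X = \left(- \frac{1}{7}\right) \left(-9\right) = \frac{9}{7} \approx 1.2857$)
$X k{\left(6,4 \right)} 7 = \frac{9 \cdot 4 \cdot 4}{7} \cdot 7 = \frac{9}{7} \cdot 16 \cdot 7 = \frac{144}{7} \cdot 7 = 144$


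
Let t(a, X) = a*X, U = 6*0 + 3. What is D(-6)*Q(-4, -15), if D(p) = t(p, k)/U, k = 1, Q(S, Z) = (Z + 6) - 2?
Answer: 22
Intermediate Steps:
Q(S, Z) = 4 + Z (Q(S, Z) = (6 + Z) - 2 = 4 + Z)
U = 3 (U = 0 + 3 = 3)
t(a, X) = X*a
D(p) = p/3 (D(p) = (1*p)/3 = p*(⅓) = p/3)
D(-6)*Q(-4, -15) = ((⅓)*(-6))*(4 - 15) = -2*(-11) = 22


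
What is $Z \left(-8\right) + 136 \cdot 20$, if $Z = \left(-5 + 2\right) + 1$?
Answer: $2736$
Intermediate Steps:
$Z = -2$ ($Z = -3 + 1 = -2$)
$Z \left(-8\right) + 136 \cdot 20 = \left(-2\right) \left(-8\right) + 136 \cdot 20 = 16 + 2720 = 2736$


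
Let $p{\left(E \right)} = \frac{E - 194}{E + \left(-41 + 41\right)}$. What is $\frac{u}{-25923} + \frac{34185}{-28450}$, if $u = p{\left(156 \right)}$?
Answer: $- \frac{3456066217}{2876286465} \approx -1.2016$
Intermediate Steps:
$p{\left(E \right)} = \frac{-194 + E}{E}$ ($p{\left(E \right)} = \frac{-194 + E}{E + 0} = \frac{-194 + E}{E}$)
$u = - \frac{19}{78}$ ($u = \frac{-194 + 156}{156} = \frac{1}{156} \left(-38\right) = - \frac{19}{78} \approx -0.24359$)
$\frac{u}{-25923} + \frac{34185}{-28450} = - \frac{19}{78 \left(-25923\right)} + \frac{34185}{-28450} = \left(- \frac{19}{78}\right) \left(- \frac{1}{25923}\right) + 34185 \left(- \frac{1}{28450}\right) = \frac{19}{2021994} - \frac{6837}{5690} = - \frac{3456066217}{2876286465}$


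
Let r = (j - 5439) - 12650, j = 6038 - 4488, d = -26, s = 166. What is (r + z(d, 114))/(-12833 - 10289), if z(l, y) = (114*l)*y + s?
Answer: 354269/23122 ≈ 15.322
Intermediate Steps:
j = 1550
z(l, y) = 166 + 114*l*y (z(l, y) = (114*l)*y + 166 = 114*l*y + 166 = 166 + 114*l*y)
r = -16539 (r = (1550 - 5439) - 12650 = -3889 - 12650 = -16539)
(r + z(d, 114))/(-12833 - 10289) = (-16539 + (166 + 114*(-26)*114))/(-12833 - 10289) = (-16539 + (166 - 337896))/(-23122) = (-16539 - 337730)*(-1/23122) = -354269*(-1/23122) = 354269/23122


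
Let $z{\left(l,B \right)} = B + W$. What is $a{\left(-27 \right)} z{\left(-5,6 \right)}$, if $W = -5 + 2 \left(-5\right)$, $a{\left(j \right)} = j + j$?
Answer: $486$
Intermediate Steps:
$a{\left(j \right)} = 2 j$
$W = -15$ ($W = -5 - 10 = -15$)
$z{\left(l,B \right)} = -15 + B$ ($z{\left(l,B \right)} = B - 15 = -15 + B$)
$a{\left(-27 \right)} z{\left(-5,6 \right)} = 2 \left(-27\right) \left(-15 + 6\right) = \left(-54\right) \left(-9\right) = 486$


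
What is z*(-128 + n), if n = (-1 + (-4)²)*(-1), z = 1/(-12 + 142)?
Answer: -11/10 ≈ -1.1000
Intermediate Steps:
z = 1/130 ≈ 0.0076923
n = -15 (n = (-1 + 16)*(-1) = 15*(-1) = -15)
z*(-128 + n) = (-128 - 15)/130 = (1/130)*(-143) = -11/10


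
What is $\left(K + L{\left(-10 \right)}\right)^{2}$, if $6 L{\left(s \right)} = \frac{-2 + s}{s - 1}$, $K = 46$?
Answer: $\frac{258064}{121} \approx 2132.8$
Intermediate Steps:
$L{\left(s \right)} = \frac{-2 + s}{6 \left(-1 + s\right)}$ ($L{\left(s \right)} = \frac{\left(-2 + s\right) \frac{1}{s - 1}}{6} = \frac{\left(-2 + s\right) \frac{1}{-1 + s}}{6} = \frac{\frac{1}{-1 + s} \left(-2 + s\right)}{6} = \frac{-2 + s}{6 \left(-1 + s\right)}$)
$\left(K + L{\left(-10 \right)}\right)^{2} = \left(46 + \frac{-2 - 10}{6 \left(-1 - 10\right)}\right)^{2} = \left(46 + \frac{1}{6} \frac{1}{-11} \left(-12\right)\right)^{2} = \left(46 + \frac{1}{6} \left(- \frac{1}{11}\right) \left(-12\right)\right)^{2} = \left(46 + \frac{2}{11}\right)^{2} = \left(\frac{508}{11}\right)^{2} = \frac{258064}{121}$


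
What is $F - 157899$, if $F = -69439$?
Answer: $-227338$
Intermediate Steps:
$F - 157899 = -69439 - 157899 = -227338$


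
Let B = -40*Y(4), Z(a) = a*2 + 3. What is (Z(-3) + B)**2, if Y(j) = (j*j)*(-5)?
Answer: 10220809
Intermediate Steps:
Y(j) = -5*j**2 (Y(j) = j**2*(-5) = -5*j**2)
Z(a) = 3 + 2*a (Z(a) = 2*a + 3 = 3 + 2*a)
B = 3200 (B = -(-200)*4**2 = -(-200)*16 = -40*(-80) = 3200)
(Z(-3) + B)**2 = ((3 + 2*(-3)) + 3200)**2 = ((3 - 6) + 3200)**2 = (-3 + 3200)**2 = 3197**2 = 10220809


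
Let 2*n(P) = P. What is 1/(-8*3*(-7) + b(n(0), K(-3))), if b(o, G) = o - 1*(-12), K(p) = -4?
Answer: 1/180 ≈ 0.0055556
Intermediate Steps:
n(P) = P/2
b(o, G) = 12 + o (b(o, G) = o + 12 = 12 + o)
1/(-8*3*(-7) + b(n(0), K(-3))) = 1/(-8*3*(-7) + (12 + (1/2)*0)) = 1/(-24*(-7) + (12 + 0)) = 1/(168 + 12) = 1/180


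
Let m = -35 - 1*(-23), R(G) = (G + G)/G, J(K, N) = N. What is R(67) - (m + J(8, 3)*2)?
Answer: 8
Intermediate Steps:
R(G) = 2 (R(G) = (2*G)/G = 2)
m = -12 (m = -35 + 23 = -12)
R(67) - (m + J(8, 3)*2) = 2 - (-12 + 3*2) = 2 - (-12 + 6) = 2 - 1*(-6) = 2 + 6 = 8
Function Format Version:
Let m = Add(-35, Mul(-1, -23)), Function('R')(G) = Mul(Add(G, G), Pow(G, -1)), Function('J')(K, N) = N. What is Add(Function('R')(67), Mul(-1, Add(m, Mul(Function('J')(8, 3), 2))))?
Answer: 8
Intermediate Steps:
Function('R')(G) = 2 (Function('R')(G) = Mul(Mul(2, G), Pow(G, -1)) = 2)
m = -12 (m = Add(-35, 23) = -12)
Add(Function('R')(67), Mul(-1, Add(m, Mul(Function('J')(8, 3), 2)))) = Add(2, Mul(-1, Add(-12, Mul(3, 2)))) = Add(2, Mul(-1, Add(-12, 6))) = Add(2, Mul(-1, -6)) = Add(2, 6) = 8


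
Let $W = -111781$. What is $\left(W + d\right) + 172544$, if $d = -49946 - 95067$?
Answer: $-84250$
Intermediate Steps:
$d = -145013$ ($d = -49946 - 95067 = -145013$)
$\left(W + d\right) + 172544 = \left(-111781 - 145013\right) + 172544 = -256794 + 172544 = -84250$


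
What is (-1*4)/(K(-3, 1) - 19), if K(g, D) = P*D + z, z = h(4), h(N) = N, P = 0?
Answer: 4/15 ≈ 0.26667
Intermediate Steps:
z = 4
K(g, D) = 4 (K(g, D) = 0*D + 4 = 0 + 4 = 4)
(-1*4)/(K(-3, 1) - 19) = (-1*4)/(4 - 19) = -4/(-15) = -4*(-1/15) = 4/15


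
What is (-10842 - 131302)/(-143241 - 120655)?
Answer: 17768/32987 ≈ 0.53864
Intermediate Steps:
(-10842 - 131302)/(-143241 - 120655) = -142144/(-263896) = -142144*(-1/263896) = 17768/32987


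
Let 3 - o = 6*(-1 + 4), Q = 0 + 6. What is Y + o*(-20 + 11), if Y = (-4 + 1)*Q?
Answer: 117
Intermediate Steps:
Q = 6
Y = -18 (Y = (-4 + 1)*6 = -3*6 = -18)
o = -15 (o = 3 - 6*(-1 + 4) = 3 - 6*3 = 3 - 1*18 = 3 - 18 = -15)
Y + o*(-20 + 11) = -18 - 15*(-20 + 11) = -18 - 15*(-9) = -18 + 135 = 117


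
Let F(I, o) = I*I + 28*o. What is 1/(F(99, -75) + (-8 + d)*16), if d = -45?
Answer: 1/6853 ≈ 0.00014592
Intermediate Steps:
F(I, o) = I² + 28*o
1/(F(99, -75) + (-8 + d)*16) = 1/((99² + 28*(-75)) + (-8 - 45)*16) = 1/((9801 - 2100) - 53*16) = 1/(7701 - 848) = 1/6853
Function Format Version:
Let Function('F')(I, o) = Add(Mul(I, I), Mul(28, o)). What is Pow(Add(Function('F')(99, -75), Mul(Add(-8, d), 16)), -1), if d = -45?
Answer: Rational(1, 6853) ≈ 0.00014592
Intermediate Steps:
Function('F')(I, o) = Add(Pow(I, 2), Mul(28, o))
Pow(Add(Function('F')(99, -75), Mul(Add(-8, d), 16)), -1) = Pow(Add(Add(Pow(99, 2), Mul(28, -75)), Mul(Add(-8, -45), 16)), -1) = Pow(Add(Add(9801, -2100), Mul(-53, 16)), -1) = Pow(Add(7701, -848), -1) = Pow(6853, -1) = Rational(1, 6853)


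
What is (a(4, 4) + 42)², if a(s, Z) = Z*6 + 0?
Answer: 4356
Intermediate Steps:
a(s, Z) = 6*Z (a(s, Z) = 6*Z + 0 = 6*Z)
(a(4, 4) + 42)² = (6*4 + 42)² = (24 + 42)² = 66² = 4356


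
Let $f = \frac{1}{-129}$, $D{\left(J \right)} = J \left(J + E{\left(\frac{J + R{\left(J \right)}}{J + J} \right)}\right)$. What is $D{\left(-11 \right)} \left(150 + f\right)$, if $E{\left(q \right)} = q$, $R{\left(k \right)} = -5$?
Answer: $\frac{2186437}{129} \approx 16949.0$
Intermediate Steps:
$D{\left(J \right)} = J \left(J + \frac{-5 + J}{2 J}\right)$ ($D{\left(J \right)} = J \left(J + \frac{J - 5}{J + J}\right) = J \left(J + \frac{-5 + J}{2 J}\right)$)
$f = - \frac{1}{129} \approx -0.0077519$
$D{\left(-11 \right)} \left(150 + f\right) = \left(- \frac{5}{2} + \left(-11\right)^{2} + \frac{1}{2} \left(-11\right)\right) \left(150 - \frac{1}{129}\right) = \left(- \frac{5}{2} + 121 - \frac{11}{2}\right) \frac{19349}{129} = 113 \cdot \frac{19349}{129} = \frac{2186437}{129}$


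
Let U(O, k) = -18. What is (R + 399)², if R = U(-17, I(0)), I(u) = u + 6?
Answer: 145161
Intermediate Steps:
I(u) = 6 + u
R = -18
(R + 399)² = (-18 + 399)² = 381² = 145161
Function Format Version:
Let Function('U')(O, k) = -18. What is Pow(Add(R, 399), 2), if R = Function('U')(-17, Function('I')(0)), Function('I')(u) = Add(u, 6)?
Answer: 145161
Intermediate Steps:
Function('I')(u) = Add(6, u)
R = -18
Pow(Add(R, 399), 2) = Pow(Add(-18, 399), 2) = Pow(381, 2) = 145161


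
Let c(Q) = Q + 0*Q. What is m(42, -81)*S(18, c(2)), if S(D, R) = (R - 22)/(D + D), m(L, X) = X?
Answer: 45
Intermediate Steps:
c(Q) = Q (c(Q) = Q + 0 = Q)
S(D, R) = (-22 + R)/(2*D) (S(D, R) = (-22 + R)/((2*D)) = (-22 + R)*(1/(2*D)) = (-22 + R)/(2*D))
m(42, -81)*S(18, c(2)) = -81*(-22 + 2)/(2*18) = -81*(-20)/(2*18) = -81*(-5/9) = 45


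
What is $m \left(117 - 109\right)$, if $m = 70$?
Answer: $560$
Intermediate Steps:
$m \left(117 - 109\right) = 70 \left(117 - 109\right) = 70 \cdot 8 = 560$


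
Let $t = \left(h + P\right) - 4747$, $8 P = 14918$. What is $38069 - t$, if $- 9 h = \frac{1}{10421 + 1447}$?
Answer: $\frac{1093521229}{26703} \approx 40951.0$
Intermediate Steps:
$P = \frac{7459}{4}$ ($P = \frac{1}{8} \cdot 14918 = \frac{7459}{4} \approx 1864.8$)
$h = - \frac{1}{106812}$ ($h = - \frac{1}{9 \left(10421 + 1447\right)} = - \frac{1}{9 \cdot 11868} = \left(- \frac{1}{9}\right) \frac{1}{11868} = - \frac{1}{106812} \approx -9.3622 \cdot 10^{-6}$)
$t = - \frac{76964722}{26703}$ ($t = \left(- \frac{1}{106812} + \frac{7459}{4}\right) - 4747 = \frac{49794419}{26703} - 4747 = - \frac{76964722}{26703} \approx -2882.3$)
$38069 - t = 38069 - - \frac{76964722}{26703} = 38069 + \frac{76964722}{26703} = \frac{1093521229}{26703}$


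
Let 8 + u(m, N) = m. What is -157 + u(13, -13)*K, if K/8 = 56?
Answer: 2083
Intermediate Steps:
u(m, N) = -8 + m
K = 448 (K = 8*56 = 448)
-157 + u(13, -13)*K = -157 + (-8 + 13)*448 = -157 + 5*448 = -157 + 2240 = 2083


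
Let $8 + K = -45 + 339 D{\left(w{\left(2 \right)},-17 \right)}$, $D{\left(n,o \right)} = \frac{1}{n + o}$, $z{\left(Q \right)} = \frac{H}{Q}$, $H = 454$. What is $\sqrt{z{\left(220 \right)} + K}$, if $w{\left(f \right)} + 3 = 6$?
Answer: $\frac{i \sqrt{11139205}}{385} \approx 8.6689 i$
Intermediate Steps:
$w{\left(f \right)} = 3$ ($w{\left(f \right)} = -3 + 6 = 3$)
$z{\left(Q \right)} = \frac{454}{Q}$
$K = - \frac{1081}{14}$ ($K = -8 - \left(45 - \frac{339}{3 - 17}\right) = -8 - \left(45 - \frac{339}{-14}\right) = -8 + \left(-45 + 339 \left(- \frac{1}{14}\right)\right) = -8 - \frac{969}{14} = - \frac{1081}{14} \approx -77.214$)
$\sqrt{z{\left(220 \right)} + K} = \sqrt{\frac{454}{220} - \frac{1081}{14}} = \sqrt{454 \cdot \frac{1}{220} - \frac{1081}{14}} = \sqrt{\frac{227}{110} - \frac{1081}{14}} = \sqrt{- \frac{28933}{385}} = \frac{i \sqrt{11139205}}{385}$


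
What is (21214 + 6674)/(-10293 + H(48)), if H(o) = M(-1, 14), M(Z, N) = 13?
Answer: -3486/1285 ≈ -2.7128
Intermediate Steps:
H(o) = 13
(21214 + 6674)/(-10293 + H(48)) = (21214 + 6674)/(-10293 + 13) = 27888/(-10280) = 27888*(-1/10280) = -3486/1285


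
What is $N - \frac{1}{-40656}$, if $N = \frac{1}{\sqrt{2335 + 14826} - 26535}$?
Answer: $- \frac{509}{38338608} \approx -1.3276 \cdot 10^{-5}$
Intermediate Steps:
$N = - \frac{1}{26404}$ ($N = \frac{1}{\sqrt{17161} - 26535} = \frac{1}{131 - 26535} = \frac{1}{-26404} = - \frac{1}{26404} \approx -3.7873 \cdot 10^{-5}$)
$N - \frac{1}{-40656} = - \frac{1}{26404} - \frac{1}{-40656} = - \frac{1}{26404} - - \frac{1}{40656} = - \frac{1}{26404} + \frac{1}{40656} = - \frac{509}{38338608}$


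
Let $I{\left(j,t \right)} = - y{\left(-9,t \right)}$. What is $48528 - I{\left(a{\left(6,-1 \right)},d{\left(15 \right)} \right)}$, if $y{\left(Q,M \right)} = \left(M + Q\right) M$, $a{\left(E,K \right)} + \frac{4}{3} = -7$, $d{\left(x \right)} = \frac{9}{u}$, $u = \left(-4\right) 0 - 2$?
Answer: $\frac{194355}{4} \approx 48589.0$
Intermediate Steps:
$u = -2$ ($u = 0 - 2 = -2$)
$d{\left(x \right)} = - \frac{9}{2}$ ($d{\left(x \right)} = \frac{9}{-2} = 9 \left(- \frac{1}{2}\right) = - \frac{9}{2}$)
$a{\left(E,K \right)} = - \frac{25}{3}$ ($a{\left(E,K \right)} = - \frac{4}{3} - 7 = - \frac{25}{3}$)
$y{\left(Q,M \right)} = M \left(M + Q\right)$
$I{\left(j,t \right)} = - t \left(-9 + t\right)$ ($I{\left(j,t \right)} = - t \left(t - 9\right) = - t \left(-9 + t\right)$)
$48528 - I{\left(a{\left(6,-1 \right)},d{\left(15 \right)} \right)} = 48528 - - \frac{9 \left(9 - - \frac{9}{2}\right)}{2} = 48528 - - \frac{9 \left(9 + \frac{9}{2}\right)}{2} = 48528 - \left(- \frac{9}{2}\right) \frac{27}{2} = 48528 - - \frac{243}{4} = 48528 + \frac{243}{4} = \frac{194355}{4}$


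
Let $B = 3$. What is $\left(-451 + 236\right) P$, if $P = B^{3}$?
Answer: $-5805$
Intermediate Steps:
$P = 27$ ($P = 3^{3} = 27$)
$\left(-451 + 236\right) P = \left(-451 + 236\right) 27 = \left(-215\right) 27 = -5805$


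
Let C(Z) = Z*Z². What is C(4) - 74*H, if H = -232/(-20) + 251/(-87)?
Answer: -252694/435 ≈ -580.91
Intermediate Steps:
C(Z) = Z³
H = 3791/435 (H = -232*(-1/20) + 251*(-1/87) = 58/5 - 251/87 = 3791/435 ≈ 8.7149)
C(4) - 74*H = 4³ - 74*3791/435 = 64 - 280534/435 = -252694/435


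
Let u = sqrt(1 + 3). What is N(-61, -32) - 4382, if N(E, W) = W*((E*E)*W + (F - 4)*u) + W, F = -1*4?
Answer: 3806402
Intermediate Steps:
F = -4
u = 2 (u = sqrt(4) = 2)
N(E, W) = W + W*(-16 + W*E**2) (N(E, W) = W*((E*E)*W + (-4 - 4)*2) + W = W*(E**2*W - 8*2) + W = W*(W*E**2 - 16) + W = W*(-16 + W*E**2) + W = W + W*(-16 + W*E**2))
N(-61, -32) - 4382 = -32*(-15 - 32*(-61)**2) - 4382 = -32*(-15 - 32*3721) - 4382 = -32*(-15 - 119072) - 4382 = -32*(-119087) - 4382 = 3810784 - 4382 = 3806402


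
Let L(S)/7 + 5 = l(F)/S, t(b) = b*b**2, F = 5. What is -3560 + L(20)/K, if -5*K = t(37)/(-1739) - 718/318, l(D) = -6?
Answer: -1672725763/469088 ≈ -3565.9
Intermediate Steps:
t(b) = b**3
K = 234544/37365 (K = -(37**3/(-1739) - 718/318)/5 = -(50653*(-1/1739) - 718*1/318)/5 = -(-1369/47 - 359/159)/5 = -1/5*(-234544/7473) = 234544/37365 ≈ 6.2771)
L(S) = -35 - 42/S (L(S) = -35 + 7*(-6/S) = -35 - 42/S)
-3560 + L(20)/K = -3560 + (-35 - 42/20)/(234544/37365) = -3560 + (-35 - 42*1/20)*(37365/234544) = -3560 + (-35 - 21/10)*(37365/234544) = -3560 - 371/10*37365/234544 = -3560 - 2772483/469088 = -1672725763/469088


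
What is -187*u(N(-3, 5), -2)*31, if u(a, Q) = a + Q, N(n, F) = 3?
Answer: -5797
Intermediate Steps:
u(a, Q) = Q + a
-187*u(N(-3, 5), -2)*31 = -187*(-2 + 3)*31 = -187*1*31 = -187*31 = -5797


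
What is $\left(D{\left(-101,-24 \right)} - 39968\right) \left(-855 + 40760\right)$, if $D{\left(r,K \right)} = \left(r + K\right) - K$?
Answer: $-1598953445$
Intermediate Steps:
$D{\left(r,K \right)} = r$ ($D{\left(r,K \right)} = \left(K + r\right) - K = r$)
$\left(D{\left(-101,-24 \right)} - 39968\right) \left(-855 + 40760\right) = \left(-101 - 39968\right) \left(-855 + 40760\right) = \left(-40069\right) 39905 = -1598953445$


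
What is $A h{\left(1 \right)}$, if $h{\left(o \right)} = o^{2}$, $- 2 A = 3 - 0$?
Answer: $- \frac{3}{2} \approx -1.5$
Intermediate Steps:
$A = - \frac{3}{2}$ ($A = - \frac{3 - 0}{2} = - \frac{3 + 0}{2} = \left(- \frac{1}{2}\right) 3 = - \frac{3}{2} \approx -1.5$)
$A h{\left(1 \right)} = - \frac{3 \cdot 1^{2}}{2} = \left(- \frac{3}{2}\right) 1 = - \frac{3}{2}$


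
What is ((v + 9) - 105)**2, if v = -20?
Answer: 13456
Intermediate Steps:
((v + 9) - 105)**2 = ((-20 + 9) - 105)**2 = (-11 - 105)**2 = (-116)**2 = 13456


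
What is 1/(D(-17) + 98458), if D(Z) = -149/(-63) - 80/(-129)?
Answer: 2709/266730809 ≈ 1.0156e-5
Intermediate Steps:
D(Z) = 8087/2709 (D(Z) = -149*(-1/63) - 80*(-1/129) = 149/63 + 80/129 = 8087/2709)
1/(D(-17) + 98458) = 1/(8087/2709 + 98458) = 1/(266730809/2709) = 2709/266730809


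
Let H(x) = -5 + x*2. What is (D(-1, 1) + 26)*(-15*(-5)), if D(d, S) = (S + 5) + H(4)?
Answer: 2625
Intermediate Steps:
H(x) = -5 + 2*x
D(d, S) = 8 + S (D(d, S) = (S + 5) + (-5 + 2*4) = (5 + S) + (-5 + 8) = (5 + S) + 3 = 8 + S)
(D(-1, 1) + 26)*(-15*(-5)) = ((8 + 1) + 26)*(-15*(-5)) = (9 + 26)*75 = 35*75 = 2625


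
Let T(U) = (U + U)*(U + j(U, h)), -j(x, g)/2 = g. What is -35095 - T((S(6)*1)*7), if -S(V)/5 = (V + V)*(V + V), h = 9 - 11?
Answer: -50797975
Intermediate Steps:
h = -2
S(V) = -20*V² (S(V) = -5*(V + V)*(V + V) = -5*2*V*2*V = -20*V²)
j(x, g) = -2*g
T(U) = 2*U*(4 + U) (T(U) = (U + U)*(U - 2*(-2)) = (2*U)*(U + 4) = (2*U)*(4 + U) = 2*U*(4 + U))
-35095 - T((S(6)*1)*7) = -35095 - 2*(-20*6²*1)*7*(4 + (-20*6²*1)*7) = -35095 - 2*(-20*36*1)*7*(4 + (-20*36*1)*7) = -35095 - 2*-720*1*7*(4 - 720*1*7) = -35095 - 2*(-720*7)*(4 - 720*7) = -35095 - 2*(-5040)*(4 - 5040) = -35095 - 2*(-5040)*(-5036) = -35095 - 1*50762880 = -35095 - 50762880 = -50797975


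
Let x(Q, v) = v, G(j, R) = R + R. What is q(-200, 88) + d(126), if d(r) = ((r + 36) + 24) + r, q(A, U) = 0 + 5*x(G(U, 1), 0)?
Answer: 312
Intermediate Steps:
G(j, R) = 2*R
q(A, U) = 0 (q(A, U) = 0 + 5*0 = 0 + 0 = 0)
d(r) = 60 + 2*r (d(r) = ((36 + r) + 24) + r = (60 + r) + r = 60 + 2*r)
q(-200, 88) + d(126) = 0 + (60 + 2*126) = 0 + (60 + 252) = 0 + 312 = 312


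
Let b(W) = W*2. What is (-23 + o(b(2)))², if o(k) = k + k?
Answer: 225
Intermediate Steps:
b(W) = 2*W
o(k) = 2*k
(-23 + o(b(2)))² = (-23 + 2*(2*2))² = (-23 + 2*4)² = (-23 + 8)² = (-15)² = 225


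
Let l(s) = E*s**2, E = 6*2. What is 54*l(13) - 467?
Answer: 109045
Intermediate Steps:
E = 12
l(s) = 12*s**2
54*l(13) - 467 = 54*(12*13**2) - 467 = 54*(12*169) - 467 = 54*2028 - 467 = 109512 - 467 = 109045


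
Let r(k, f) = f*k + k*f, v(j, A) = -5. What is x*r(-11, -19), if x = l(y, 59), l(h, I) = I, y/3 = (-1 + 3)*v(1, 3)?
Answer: 24662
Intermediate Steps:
y = -30 (y = 3*((-1 + 3)*(-5)) = 3*(2*(-5)) = 3*(-10) = -30)
r(k, f) = 2*f*k (r(k, f) = f*k + f*k = 2*f*k)
x = 59
x*r(-11, -19) = 59*(2*(-19)*(-11)) = 59*418 = 24662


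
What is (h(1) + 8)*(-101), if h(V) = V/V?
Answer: -909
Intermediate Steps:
h(V) = 1
(h(1) + 8)*(-101) = (1 + 8)*(-101) = 9*(-101) = -909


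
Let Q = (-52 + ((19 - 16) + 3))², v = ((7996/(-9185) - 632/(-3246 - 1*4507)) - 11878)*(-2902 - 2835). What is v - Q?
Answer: 4852800959916966/71211305 ≈ 6.8146e+7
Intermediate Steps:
v = 4852951643038346/71211305 (v = ((7996*(-1/9185) - 632/(-3246 - 4507)) - 11878)*(-5737) = ((-7996/9185 - 632/(-7753)) - 11878)*(-5737) = ((-7996/9185 - 632*(-1/7753)) - 11878)*(-5737) = ((-7996/9185 + 632/7753) - 11878)*(-5737) = (-56188068/71211305 - 11878)*(-5737) = -845904068858/71211305*(-5737) = 4852951643038346/71211305 ≈ 6.8149e+7)
Q = 2116 (Q = (-52 + (3 + 3))² = (-52 + 6)² = (-46)² = 2116)
v - Q = 4852951643038346/71211305 - 1*2116 = 4852951643038346/71211305 - 2116 = 4852800959916966/71211305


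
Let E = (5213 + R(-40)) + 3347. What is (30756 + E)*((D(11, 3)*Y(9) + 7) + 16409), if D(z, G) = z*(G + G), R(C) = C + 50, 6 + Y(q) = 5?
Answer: 642980100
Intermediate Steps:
Y(q) = -1 (Y(q) = -6 + 5 = -1)
R(C) = 50 + C
D(z, G) = 2*G*z (D(z, G) = z*(2*G) = 2*G*z)
E = 8570 (E = (5213 + (50 - 40)) + 3347 = (5213 + 10) + 3347 = 5223 + 3347 = 8570)
(30756 + E)*((D(11, 3)*Y(9) + 7) + 16409) = (30756 + 8570)*(((2*3*11)*(-1) + 7) + 16409) = 39326*((66*(-1) + 7) + 16409) = 39326*((-66 + 7) + 16409) = 39326*(-59 + 16409) = 39326*16350 = 642980100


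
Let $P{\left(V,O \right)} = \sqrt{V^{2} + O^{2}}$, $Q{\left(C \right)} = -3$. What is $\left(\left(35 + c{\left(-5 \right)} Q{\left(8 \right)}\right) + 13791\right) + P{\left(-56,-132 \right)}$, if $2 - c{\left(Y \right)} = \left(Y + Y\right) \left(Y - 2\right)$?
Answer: $14030 + 4 \sqrt{1285} \approx 14173.0$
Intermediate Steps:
$c{\left(Y \right)} = 2 - 2 Y \left(-2 + Y\right)$ ($c{\left(Y \right)} = 2 - \left(Y + Y\right) \left(Y - 2\right) = 2 - 2 Y \left(-2 + Y\right)$)
$P{\left(V,O \right)} = \sqrt{O^{2} + V^{2}}$
$\left(\left(35 + c{\left(-5 \right)} Q{\left(8 \right)}\right) + 13791\right) + P{\left(-56,-132 \right)} = \left(\left(35 + \left(2 - 2 \left(-5\right)^{2} + 4 \left(-5\right)\right) \left(-3\right)\right) + 13791\right) + \sqrt{\left(-132\right)^{2} + \left(-56\right)^{2}} = \left(\left(35 + \left(2 - 50 - 20\right) \left(-3\right)\right) + 13791\right) + \sqrt{17424 + 3136} = \left(\left(35 + \left(2 - 50 - 20\right) \left(-3\right)\right) + 13791\right) + \sqrt{20560} = \left(\left(35 - -204\right) + 13791\right) + 4 \sqrt{1285} = \left(\left(35 + 204\right) + 13791\right) + 4 \sqrt{1285} = \left(239 + 13791\right) + 4 \sqrt{1285} = 14030 + 4 \sqrt{1285}$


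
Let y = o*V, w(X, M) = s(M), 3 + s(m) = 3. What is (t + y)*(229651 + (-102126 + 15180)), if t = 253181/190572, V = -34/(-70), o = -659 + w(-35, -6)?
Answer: -60681499046521/1334004 ≈ -4.5488e+7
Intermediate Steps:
s(m) = 0 (s(m) = -3 + 3 = 0)
w(X, M) = 0
o = -659 (o = -659 + 0 = -659)
V = 17/35 (V = -34*(-1/70) = 17/35 ≈ 0.48571)
y = -11203/35 (y = -659*17/35 = -11203/35 ≈ -320.09)
t = 253181/190572 (t = 253181*(1/190572) = 253181/190572 ≈ 1.3285)
(t + y)*(229651 + (-102126 + 15180)) = (253181/190572 - 11203/35)*(229651 + (-102126 + 15180)) = -2126116781*(229651 - 86946)/6670020 = -2126116781/6670020*142705 = -60681499046521/1334004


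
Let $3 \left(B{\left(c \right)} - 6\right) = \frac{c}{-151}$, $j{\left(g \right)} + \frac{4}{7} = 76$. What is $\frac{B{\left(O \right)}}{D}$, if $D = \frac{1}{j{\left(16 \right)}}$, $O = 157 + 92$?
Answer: $\frac{434544}{1057} \approx 411.11$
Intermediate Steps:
$O = 249$
$j{\left(g \right)} = \frac{528}{7}$ ($j{\left(g \right)} = - \frac{4}{7} + 76 = \frac{528}{7}$)
$D = \frac{7}{528}$ ($D = \frac{1}{\frac{528}{7}} = \frac{7}{528} \approx 0.013258$)
$B{\left(c \right)} = 6 - \frac{c}{453}$ ($B{\left(c \right)} = 6 + \frac{c \frac{1}{-151}}{3} = 6 + \frac{c \left(- \frac{1}{151}\right)}{3} = 6 + \frac{\left(- \frac{1}{151}\right) c}{3} = 6 - \frac{c}{453}$)
$\frac{B{\left(O \right)}}{D} = \frac{6 - \frac{83}{151}}{\frac{7}{528}} = \left(6 - \frac{83}{151}\right) \frac{528}{7} = \frac{823}{151} \cdot \frac{528}{7} = \frac{434544}{1057}$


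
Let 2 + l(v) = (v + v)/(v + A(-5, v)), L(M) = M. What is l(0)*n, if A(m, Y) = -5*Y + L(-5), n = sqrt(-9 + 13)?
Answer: -4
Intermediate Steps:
n = 2 (n = sqrt(4) = 2)
A(m, Y) = -5 - 5*Y (A(m, Y) = -5*Y - 5 = -5 - 5*Y)
l(v) = -2 + 2*v/(-5 - 4*v) (l(v) = -2 + (v + v)/(v + (-5 - 5*v)) = -2 + (2*v)/(-5 - 4*v) = -2 + 2*v/(-5 - 4*v))
l(0)*n = (10*(-1 - 1*0)/(5 + 4*0))*2 = (10*(-1 + 0)/(5 + 0))*2 = (10*(-1)/5)*2 = (10*(1/5)*(-1))*2 = -2*2 = -4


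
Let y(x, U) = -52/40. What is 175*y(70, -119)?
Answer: -455/2 ≈ -227.50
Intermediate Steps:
y(x, U) = -13/10 (y(x, U) = -52*1/40 = -13/10)
175*y(70, -119) = 175*(-13/10) = -455/2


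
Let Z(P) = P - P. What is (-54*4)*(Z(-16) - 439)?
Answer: 94824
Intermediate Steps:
Z(P) = 0
(-54*4)*(Z(-16) - 439) = (-54*4)*(0 - 439) = -216*(-439) = 94824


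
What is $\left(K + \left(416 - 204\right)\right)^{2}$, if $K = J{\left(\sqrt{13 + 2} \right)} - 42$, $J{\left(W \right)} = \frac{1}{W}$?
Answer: $\frac{\left(2550 + \sqrt{15}\right)^{2}}{225} \approx 28988.0$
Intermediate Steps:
$K = -42 + \frac{\sqrt{15}}{15}$ ($K = \frac{1}{\sqrt{13 + 2}} - 42 = \frac{1}{\sqrt{15}} - 42 = \frac{\sqrt{15}}{15} - 42 = -42 + \frac{\sqrt{15}}{15} \approx -41.742$)
$\left(K + \left(416 - 204\right)\right)^{2} = \left(\left(-42 + \frac{\sqrt{15}}{15}\right) + \left(416 - 204\right)\right)^{2} = \left(\left(-42 + \frac{\sqrt{15}}{15}\right) + 212\right)^{2} = \left(170 + \frac{\sqrt{15}}{15}\right)^{2}$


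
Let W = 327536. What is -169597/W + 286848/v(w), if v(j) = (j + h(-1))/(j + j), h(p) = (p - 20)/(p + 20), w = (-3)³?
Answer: 16065955862155/29150704 ≈ 5.5113e+5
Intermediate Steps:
w = -27
h(p) = (-20 + p)/(20 + p)
v(j) = (-21/19 + j)/(2*j) (v(j) = (j + (-20 - 1)/(20 - 1))/(j + j) = (j - 21/19)/((2*j)) = (j + (1/19)*(-21))*(1/(2*j)) = (j - 21/19)*(1/(2*j)) = (-21/19 + j)*(1/(2*j)) = (-21/19 + j)/(2*j))
-169597/W + 286848/v(w) = -169597/327536 + 286848/(((1/38)*(-21 + 19*(-27))/(-27))) = -169597*1/327536 + 286848/(((1/38)*(-1/27)*(-21 - 513))) = -169597/327536 + 286848/(((1/38)*(-1/27)*(-534))) = -169597/327536 + 286848/(89/171) = -169597/327536 + 286848*(171/89) = -169597/327536 + 49051008/89 = 16065955862155/29150704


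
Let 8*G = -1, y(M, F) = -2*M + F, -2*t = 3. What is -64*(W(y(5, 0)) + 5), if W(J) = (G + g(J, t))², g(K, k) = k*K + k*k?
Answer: -19089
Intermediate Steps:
t = -3/2 (t = -½*3 = -3/2 ≈ -1.5000)
g(K, k) = k² + K*k (g(K, k) = K*k + k² = k² + K*k)
y(M, F) = F - 2*M
G = -⅛ (G = (⅛)*(-1) = -⅛ ≈ -0.12500)
W(J) = (17/8 - 3*J/2)² (W(J) = (-⅛ - 3*(J - 3/2)/2)² = (-⅛ - 3*(-3/2 + J)/2)² = (-⅛ + (9/4 - 3*J/2))² = (17/8 - 3*J/2)²)
-64*(W(y(5, 0)) + 5) = -64*((-17 + 12*(0 - 2*5))²/64 + 5) = -64*((-17 + 12*(0 - 10))²/64 + 5) = -64*((-17 + 12*(-10))²/64 + 5) = -64*((-17 - 120)²/64 + 5) = -64*((1/64)*(-137)² + 5) = -64*((1/64)*18769 + 5) = -64*(18769/64 + 5) = -64*19089/64 = -19089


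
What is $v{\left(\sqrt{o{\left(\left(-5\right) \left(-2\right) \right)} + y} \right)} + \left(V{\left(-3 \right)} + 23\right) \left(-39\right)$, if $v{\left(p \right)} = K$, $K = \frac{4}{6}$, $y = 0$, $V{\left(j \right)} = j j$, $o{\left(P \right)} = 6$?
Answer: $- \frac{3742}{3} \approx -1247.3$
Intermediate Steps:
$V{\left(j \right)} = j^{2}$
$K = \frac{2}{3}$ ($K = 4 \cdot \frac{1}{6} = \frac{2}{3} \approx 0.66667$)
$v{\left(p \right)} = \frac{2}{3}$
$v{\left(\sqrt{o{\left(\left(-5\right) \left(-2\right) \right)} + y} \right)} + \left(V{\left(-3 \right)} + 23\right) \left(-39\right) = \frac{2}{3} + \left(\left(-3\right)^{2} + 23\right) \left(-39\right) = \frac{2}{3} + \left(9 + 23\right) \left(-39\right) = \frac{2}{3} + 32 \left(-39\right) = \frac{2}{3} - 1248 = - \frac{3742}{3}$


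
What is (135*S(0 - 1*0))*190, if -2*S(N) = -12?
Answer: 153900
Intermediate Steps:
S(N) = 6 (S(N) = -1/2*(-12) = 6)
(135*S(0 - 1*0))*190 = (135*6)*190 = 810*190 = 153900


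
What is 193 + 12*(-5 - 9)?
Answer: 25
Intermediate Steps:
193 + 12*(-5 - 9) = 193 + 12*(-14) = 193 - 168 = 25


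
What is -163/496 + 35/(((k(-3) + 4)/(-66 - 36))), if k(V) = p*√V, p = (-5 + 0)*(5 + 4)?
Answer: -8075713/3021136 - 160650*I*√3/6091 ≈ -2.6731 - 45.683*I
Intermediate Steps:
p = -45 (p = -5*9 = -45)
k(V) = -45*√V
-163/496 + 35/(((k(-3) + 4)/(-66 - 36))) = -163/496 + 35/(((-45*I*√3 + 4)/(-66 - 36))) = -163*1/496 + 35/(((-45*I*√3 + 4)/(-102))) = -163/496 + 35/(((-45*I*√3 + 4)*(-1/102))) = -163/496 + 35/(((4 - 45*I*√3)*(-1/102))) = -163/496 + 35/(-2/51 + 15*I*√3/34)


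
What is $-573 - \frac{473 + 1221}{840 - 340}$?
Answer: $- \frac{144097}{250} \approx -576.39$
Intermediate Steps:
$-573 - \frac{473 + 1221}{840 - 340} = -573 - \frac{1694}{500} = -573 - 1694 \cdot \frac{1}{500} = -573 - \frac{847}{250} = - \frac{144097}{250}$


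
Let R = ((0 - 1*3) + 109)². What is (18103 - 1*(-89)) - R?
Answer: 6956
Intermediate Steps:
R = 11236 (R = ((0 - 3) + 109)² = (-3 + 109)² = 106² = 11236)
(18103 - 1*(-89)) - R = (18103 - 1*(-89)) - 1*11236 = (18103 + 89) - 11236 = 18192 - 11236 = 6956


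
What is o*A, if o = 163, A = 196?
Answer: 31948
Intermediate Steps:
o*A = 163*196 = 31948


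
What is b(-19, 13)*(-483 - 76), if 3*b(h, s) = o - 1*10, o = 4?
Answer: 1118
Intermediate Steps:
b(h, s) = -2 (b(h, s) = (4 - 1*10)/3 = (4 - 10)/3 = (1/3)*(-6) = -2)
b(-19, 13)*(-483 - 76) = -2*(-483 - 76) = -2*(-559) = 1118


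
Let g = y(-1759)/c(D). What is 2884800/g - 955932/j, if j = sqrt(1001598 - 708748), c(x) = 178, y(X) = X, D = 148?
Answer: -513494400/1759 - 477966*sqrt(11714)/29285 ≈ -2.9369e+5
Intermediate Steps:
j = 5*sqrt(11714) (j = sqrt(292850) = 5*sqrt(11714) ≈ 541.16)
g = -1759/178 ≈ -9.8820
2884800/g - 955932/j = 2884800/(-1759/178) - 955932*sqrt(11714)/58570 = 2884800*(-178/1759) - 477966*sqrt(11714)/29285 = -513494400/1759 - 477966*sqrt(11714)/29285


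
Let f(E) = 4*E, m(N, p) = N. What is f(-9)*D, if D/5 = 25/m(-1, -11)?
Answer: 4500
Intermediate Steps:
D = -125 (D = 5*(25/(-1)) = 5*(25*(-1)) = 5*(-25) = -125)
f(-9)*D = (4*(-9))*(-125) = -36*(-125) = 4500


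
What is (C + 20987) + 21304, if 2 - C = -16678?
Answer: 58971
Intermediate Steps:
C = 16680 (C = 2 - 1*(-16678) = 2 + 16678 = 16680)
(C + 20987) + 21304 = (16680 + 20987) + 21304 = 37667 + 21304 = 58971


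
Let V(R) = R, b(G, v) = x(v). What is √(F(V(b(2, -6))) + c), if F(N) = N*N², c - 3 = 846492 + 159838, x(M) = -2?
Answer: 5*√40253 ≈ 1003.2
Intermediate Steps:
b(G, v) = -2
c = 1006333 (c = 3 + (846492 + 159838) = 3 + 1006330 = 1006333)
F(N) = N³
√(F(V(b(2, -6))) + c) = √((-2)³ + 1006333) = √(-8 + 1006333) = √1006325 = 5*√40253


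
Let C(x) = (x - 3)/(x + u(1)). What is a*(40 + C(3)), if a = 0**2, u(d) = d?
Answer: 0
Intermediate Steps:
C(x) = (-3 + x)/(1 + x) (C(x) = (x - 3)/(x + 1) = (-3 + x)/(1 + x))
a = 0
a*(40 + C(3)) = 0*(40 + (-3 + 3)/(1 + 3)) = 0*(40 + 0/4) = 0*(40 + (1/4)*0) = 0*(40 + 0) = 0*40 = 0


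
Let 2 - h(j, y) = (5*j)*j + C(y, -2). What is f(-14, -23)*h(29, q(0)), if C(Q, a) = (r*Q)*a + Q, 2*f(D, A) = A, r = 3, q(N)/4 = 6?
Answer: 93909/2 ≈ 46955.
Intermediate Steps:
q(N) = 24 (q(N) = 4*6 = 24)
f(D, A) = A/2
C(Q, a) = Q + 3*Q*a (C(Q, a) = (3*Q)*a + Q = 3*Q*a + Q = Q + 3*Q*a)
h(j, y) = 2 - 5*j² + 5*y (h(j, y) = 2 - ((5*j)*j + y*(1 + 3*(-2))) = 2 - (5*j² + y*(1 - 6)) = 2 - (5*j² + y*(-5)) = 2 - (5*j² - 5*y) = 2 - (-5*y + 5*j²) = 2 + (-5*j² + 5*y) = 2 - 5*j² + 5*y)
f(-14, -23)*h(29, q(0)) = ((½)*(-23))*(2 - 5*29² + 5*24) = -23*(2 - 5*841 + 120)/2 = -23*(2 - 4205 + 120)/2 = -23/2*(-4083) = 93909/2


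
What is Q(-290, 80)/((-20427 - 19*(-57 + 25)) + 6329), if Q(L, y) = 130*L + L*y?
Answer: 6090/1349 ≈ 4.5145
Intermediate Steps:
Q(-290, 80)/((-20427 - 19*(-57 + 25)) + 6329) = (-290*(130 + 80))/((-20427 - 19*(-57 + 25)) + 6329) = (-290*210)/((-20427 - 19*(-32)) + 6329) = -60900/((-20427 + 608) + 6329) = -60900/(-19819 + 6329) = -60900/(-13490) = -60900*(-1/13490) = 6090/1349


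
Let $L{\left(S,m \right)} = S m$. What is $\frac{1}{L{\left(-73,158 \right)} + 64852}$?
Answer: $\frac{1}{53318} \approx 1.8755 \cdot 10^{-5}$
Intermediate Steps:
$\frac{1}{L{\left(-73,158 \right)} + 64852} = \frac{1}{\left(-73\right) 158 + 64852} = \frac{1}{-11534 + 64852} = \frac{1}{53318}$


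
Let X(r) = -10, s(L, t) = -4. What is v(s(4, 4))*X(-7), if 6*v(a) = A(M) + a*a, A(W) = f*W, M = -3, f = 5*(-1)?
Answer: -155/3 ≈ -51.667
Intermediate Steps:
f = -5
A(W) = -5*W
v(a) = 5/2 + a**2/6 (v(a) = (-5*(-3) + a*a)/6 = (15 + a**2)/6 = 5/2 + a**2/6)
v(s(4, 4))*X(-7) = (5/2 + (1/6)*(-4)**2)*(-10) = (5/2 + (1/6)*16)*(-10) = (5/2 + 8/3)*(-10) = (31/6)*(-10) = -155/3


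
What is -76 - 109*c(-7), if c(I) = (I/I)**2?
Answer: -185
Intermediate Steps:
c(I) = 1 (c(I) = 1**2 = 1)
-76 - 109*c(-7) = -76 - 109*1 = -76 - 109 = -185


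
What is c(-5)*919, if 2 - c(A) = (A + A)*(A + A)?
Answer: -90062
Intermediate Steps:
c(A) = 2 - 4*A² (c(A) = 2 - (A + A)*(A + A) = 2 - 2*A*2*A = 2 - 4*A²)
c(-5)*919 = (2 - 4*(-5)²)*919 = (2 - 4*25)*919 = (2 - 100)*919 = -98*919 = -90062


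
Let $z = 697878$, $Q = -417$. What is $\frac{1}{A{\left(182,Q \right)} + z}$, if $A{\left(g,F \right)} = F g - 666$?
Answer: $\frac{1}{621318} \approx 1.6095 \cdot 10^{-6}$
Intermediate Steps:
$A{\left(g,F \right)} = -666 + F g$
$\frac{1}{A{\left(182,Q \right)} + z} = \frac{1}{\left(-666 - 75894\right) + 697878} = \frac{1}{-76560 + 697878} = \frac{1}{621318}$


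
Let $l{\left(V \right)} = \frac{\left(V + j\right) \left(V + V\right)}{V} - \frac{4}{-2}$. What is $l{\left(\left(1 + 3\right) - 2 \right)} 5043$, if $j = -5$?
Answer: $-20172$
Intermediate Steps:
$l{\left(V \right)} = -8 + 2 V$ ($l{\left(V \right)} = \frac{\left(V - 5\right) \left(V + V\right)}{V} - \frac{4}{-2} = \frac{\left(-5 + V\right) 2 V}{V} - -2 = \frac{2 V \left(-5 + V\right)}{V} + 2 = \left(-10 + 2 V\right) + 2 = -8 + 2 V$)
$l{\left(\left(1 + 3\right) - 2 \right)} 5043 = \left(-8 + 2 \left(\left(1 + 3\right) - 2\right)\right) 5043 = \left(-8 + 2 \left(4 - 2\right)\right) 5043 = \left(-8 + 2 \cdot 2\right) 5043 = \left(-8 + 4\right) 5043 = \left(-4\right) 5043 = -20172$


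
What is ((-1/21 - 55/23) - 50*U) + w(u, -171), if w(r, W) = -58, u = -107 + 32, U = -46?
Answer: 1081708/483 ≈ 2239.6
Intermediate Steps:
u = -75
((-1/21 - 55/23) - 50*U) + w(u, -171) = ((-1/21 - 55/23) - 50*(-46)) - 58 = ((-1*1/21 - 55*1/23) + 2300) - 58 = ((-1/21 - 55/23) + 2300) - 58 = (-1178/483 + 2300) - 58 = 1109722/483 - 58 = 1081708/483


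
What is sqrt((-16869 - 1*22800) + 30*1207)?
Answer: I*sqrt(3459) ≈ 58.813*I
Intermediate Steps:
sqrt((-16869 - 1*22800) + 30*1207) = sqrt((-16869 - 22800) + 36210) = sqrt(-39669 + 36210) = sqrt(-3459) = I*sqrt(3459)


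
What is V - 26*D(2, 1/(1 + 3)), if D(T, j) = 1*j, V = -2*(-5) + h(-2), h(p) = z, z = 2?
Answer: 11/2 ≈ 5.5000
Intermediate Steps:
h(p) = 2
V = 12 (V = -2*(-5) + 2 = 10 + 2 = 12)
D(T, j) = j
V - 26*D(2, 1/(1 + 3)) = 12 - 26/(1 + 3) = 12 - 26/4 = 12 - 26*¼ = 12 - 13/2 = 11/2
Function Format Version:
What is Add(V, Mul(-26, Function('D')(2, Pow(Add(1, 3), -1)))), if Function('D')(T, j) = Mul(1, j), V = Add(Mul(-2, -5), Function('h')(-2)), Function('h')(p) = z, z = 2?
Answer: Rational(11, 2) ≈ 5.5000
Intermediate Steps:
Function('h')(p) = 2
V = 12 (V = Add(Mul(-2, -5), 2) = Add(10, 2) = 12)
Function('D')(T, j) = j
Add(V, Mul(-26, Function('D')(2, Pow(Add(1, 3), -1)))) = Add(12, Mul(-26, Pow(Add(1, 3), -1))) = Add(12, Mul(-26, Pow(4, -1))) = Add(12, Mul(-26, Rational(1, 4))) = Add(12, Rational(-13, 2)) = Rational(11, 2)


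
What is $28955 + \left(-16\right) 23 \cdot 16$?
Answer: $23067$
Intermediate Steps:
$28955 + \left(-16\right) 23 \cdot 16 = 28955 - 5888 = 23067$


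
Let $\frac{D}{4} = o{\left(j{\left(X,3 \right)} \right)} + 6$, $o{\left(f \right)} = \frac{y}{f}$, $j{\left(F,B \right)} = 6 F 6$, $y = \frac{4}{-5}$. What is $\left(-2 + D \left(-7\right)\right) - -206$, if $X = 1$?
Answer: $\frac{1648}{45} \approx 36.622$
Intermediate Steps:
$y = - \frac{4}{5}$ ($y = 4 \left(- \frac{1}{5}\right) = - \frac{4}{5} \approx -0.8$)
$j{\left(F,B \right)} = 36 F$
$o{\left(f \right)} = - \frac{4}{5 f}$
$D = \frac{1076}{45}$ ($D = 4 \left(- \frac{4}{5 \cdot 36 \cdot 1} + 6\right) = 4 \left(- \frac{4}{5 \cdot 36} + 6\right) = 4 \left(\left(- \frac{4}{5}\right) \frac{1}{36} + 6\right) = 4 \left(- \frac{1}{45} + 6\right) = 4 \cdot \frac{269}{45} = \frac{1076}{45} \approx 23.911$)
$\left(-2 + D \left(-7\right)\right) - -206 = \left(-2 + \frac{1076}{45} \left(-7\right)\right) - -206 = \left(-2 - \frac{7532}{45}\right) + 206 = - \frac{7622}{45} + 206 = \frac{1648}{45}$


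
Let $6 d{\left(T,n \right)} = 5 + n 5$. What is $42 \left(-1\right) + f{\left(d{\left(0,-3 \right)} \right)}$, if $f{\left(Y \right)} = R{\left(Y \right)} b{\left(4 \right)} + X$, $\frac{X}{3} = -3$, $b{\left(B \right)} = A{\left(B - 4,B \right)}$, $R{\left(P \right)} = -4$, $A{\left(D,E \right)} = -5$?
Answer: $-31$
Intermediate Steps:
$b{\left(B \right)} = -5$
$d{\left(T,n \right)} = \frac{5}{6} + \frac{5 n}{6}$ ($d{\left(T,n \right)} = \frac{5 + n 5}{6} = \frac{5 + 5 n}{6} = \frac{5}{6} + \frac{5 n}{6}$)
$X = -9$ ($X = 3 \left(-3\right) = -9$)
$f{\left(Y \right)} = 11$ ($f{\left(Y \right)} = \left(-4\right) \left(-5\right) - 9 = 20 - 9 = 11$)
$42 \left(-1\right) + f{\left(d{\left(0,-3 \right)} \right)} = 42 \left(-1\right) + 11 = -42 + 11 = -31$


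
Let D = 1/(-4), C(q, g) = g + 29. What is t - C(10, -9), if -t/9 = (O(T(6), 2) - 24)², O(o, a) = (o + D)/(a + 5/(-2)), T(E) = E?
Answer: -45449/4 ≈ -11362.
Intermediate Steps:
C(q, g) = 29 + g
D = -¼ ≈ -0.25000
O(o, a) = (-¼ + o)/(-5/2 + a) (O(o, a) = (o - ¼)/(a + 5/(-2)) = (-¼ + o)/(a + 5*(-½)) = (-¼ + o)/(a - 5/2) = (-¼ + o)/(-5/2 + a))
t = -45369/4 (t = -9*((-1 + 4*6)/(2*(-5 + 2*2)) - 24)² = -9*((-1 + 24)/(2*(-5 + 4)) - 24)² = -9*((½)*23/(-1) - 24)² = -9*((½)*(-1)*23 - 24)² = -9*(-23/2 - 24)² = -9*(-71/2)² = -9*5041/4 = -45369/4 ≈ -11342.)
t - C(10, -9) = -45369/4 - (29 - 9) = -45369/4 - 1*20 = -45369/4 - 20 = -45449/4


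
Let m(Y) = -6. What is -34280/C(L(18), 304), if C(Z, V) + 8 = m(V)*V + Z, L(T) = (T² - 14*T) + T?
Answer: 17140/871 ≈ 19.679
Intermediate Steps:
L(T) = T² - 13*T
C(Z, V) = -8 + Z - 6*V (C(Z, V) = -8 + (-6*V + Z) = -8 + (Z - 6*V) = -8 + Z - 6*V)
-34280/C(L(18), 304) = -34280/(-8 + 18*(-13 + 18) - 6*304) = -34280/(-8 + 18*5 - 1824) = -34280/(-8 + 90 - 1824) = -34280/(-1742) = -34280*(-1/1742) = 17140/871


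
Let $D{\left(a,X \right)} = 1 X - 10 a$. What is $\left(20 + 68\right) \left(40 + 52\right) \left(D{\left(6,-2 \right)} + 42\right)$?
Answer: $-161920$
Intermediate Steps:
$D{\left(a,X \right)} = X - 10 a$
$\left(20 + 68\right) \left(40 + 52\right) \left(D{\left(6,-2 \right)} + 42\right) = \left(20 + 68\right) \left(40 + 52\right) \left(\left(-2 - 60\right) + 42\right) = 88 \cdot 92 \left(\left(-2 - 60\right) + 42\right) = 8096 \left(-62 + 42\right) = 8096 \left(-20\right) = -161920$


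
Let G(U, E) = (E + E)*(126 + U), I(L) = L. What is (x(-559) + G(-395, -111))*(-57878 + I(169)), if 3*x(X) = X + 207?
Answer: -10318484618/3 ≈ -3.4395e+9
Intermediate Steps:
x(X) = 69 + X/3 (x(X) = (X + 207)/3 = (207 + X)/3 = 69 + X/3)
G(U, E) = 2*E*(126 + U) (G(U, E) = (2*E)*(126 + U) = 2*E*(126 + U))
(x(-559) + G(-395, -111))*(-57878 + I(169)) = ((69 + (⅓)*(-559)) + 2*(-111)*(126 - 395))*(-57878 + 169) = ((69 - 559/3) + 2*(-111)*(-269))*(-57709) = (-352/3 + 59718)*(-57709) = (178802/3)*(-57709) = -10318484618/3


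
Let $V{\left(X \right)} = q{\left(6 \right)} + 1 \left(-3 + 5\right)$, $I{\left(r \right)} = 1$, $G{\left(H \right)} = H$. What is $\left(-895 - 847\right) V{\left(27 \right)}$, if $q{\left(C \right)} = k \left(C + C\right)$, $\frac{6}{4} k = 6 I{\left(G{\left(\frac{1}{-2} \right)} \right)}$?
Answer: $-87100$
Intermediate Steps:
$k = 4$ ($k = \frac{2 \cdot 6 \cdot 1}{3} = \frac{2}{3} \cdot 6 = 4$)
$q{\left(C \right)} = 8 C$ ($q{\left(C \right)} = 4 \left(C + C\right) = 4 \cdot 2 C = 8 C$)
$V{\left(X \right)} = 50$ ($V{\left(X \right)} = 8 \cdot 6 + 1 \left(-3 + 5\right) = 48 + 1 \cdot 2 = 48 + 2 = 50$)
$\left(-895 - 847\right) V{\left(27 \right)} = \left(-895 - 847\right) 50 = \left(-1742\right) 50 = -87100$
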